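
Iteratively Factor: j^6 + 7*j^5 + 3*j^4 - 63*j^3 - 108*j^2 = (j - 3)*(j^5 + 10*j^4 + 33*j^3 + 36*j^2) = j*(j - 3)*(j^4 + 10*j^3 + 33*j^2 + 36*j) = j^2*(j - 3)*(j^3 + 10*j^2 + 33*j + 36) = j^2*(j - 3)*(j + 3)*(j^2 + 7*j + 12) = j^2*(j - 3)*(j + 3)*(j + 4)*(j + 3)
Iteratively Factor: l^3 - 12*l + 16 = (l - 2)*(l^2 + 2*l - 8) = (l - 2)^2*(l + 4)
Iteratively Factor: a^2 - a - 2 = (a + 1)*(a - 2)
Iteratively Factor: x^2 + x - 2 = (x - 1)*(x + 2)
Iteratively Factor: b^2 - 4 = (b + 2)*(b - 2)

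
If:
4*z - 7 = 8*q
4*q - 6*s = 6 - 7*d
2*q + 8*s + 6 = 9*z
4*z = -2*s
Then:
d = 337/336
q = -151/192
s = -17/48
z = 17/96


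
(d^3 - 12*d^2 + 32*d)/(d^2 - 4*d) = d - 8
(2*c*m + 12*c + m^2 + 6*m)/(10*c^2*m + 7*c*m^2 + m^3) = (m + 6)/(m*(5*c + m))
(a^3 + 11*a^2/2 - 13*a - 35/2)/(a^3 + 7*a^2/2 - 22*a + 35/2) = (a + 1)/(a - 1)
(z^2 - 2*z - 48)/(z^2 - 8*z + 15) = (z^2 - 2*z - 48)/(z^2 - 8*z + 15)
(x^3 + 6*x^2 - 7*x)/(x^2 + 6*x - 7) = x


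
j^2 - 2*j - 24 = (j - 6)*(j + 4)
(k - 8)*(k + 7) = k^2 - k - 56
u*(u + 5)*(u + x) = u^3 + u^2*x + 5*u^2 + 5*u*x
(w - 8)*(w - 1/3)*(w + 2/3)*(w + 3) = w^4 - 14*w^3/3 - 233*w^2/9 - 62*w/9 + 16/3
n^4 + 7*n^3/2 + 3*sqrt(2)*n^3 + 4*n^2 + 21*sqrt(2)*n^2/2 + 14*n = n*(n + 7/2)*(n + sqrt(2))*(n + 2*sqrt(2))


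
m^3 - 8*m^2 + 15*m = m*(m - 5)*(m - 3)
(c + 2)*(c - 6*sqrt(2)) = c^2 - 6*sqrt(2)*c + 2*c - 12*sqrt(2)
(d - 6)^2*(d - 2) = d^3 - 14*d^2 + 60*d - 72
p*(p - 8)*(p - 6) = p^3 - 14*p^2 + 48*p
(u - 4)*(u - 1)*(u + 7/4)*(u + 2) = u^4 - 5*u^3/4 - 45*u^2/4 - 5*u/2 + 14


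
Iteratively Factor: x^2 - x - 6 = (x - 3)*(x + 2)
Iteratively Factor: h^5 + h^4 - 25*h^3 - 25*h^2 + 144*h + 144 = (h + 1)*(h^4 - 25*h^2 + 144) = (h + 1)*(h + 4)*(h^3 - 4*h^2 - 9*h + 36) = (h - 3)*(h + 1)*(h + 4)*(h^2 - h - 12) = (h - 3)*(h + 1)*(h + 3)*(h + 4)*(h - 4)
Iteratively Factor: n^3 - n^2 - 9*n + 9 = (n + 3)*(n^2 - 4*n + 3) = (n - 1)*(n + 3)*(n - 3)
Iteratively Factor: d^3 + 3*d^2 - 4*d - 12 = (d + 3)*(d^2 - 4) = (d + 2)*(d + 3)*(d - 2)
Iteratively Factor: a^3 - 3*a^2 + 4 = (a - 2)*(a^2 - a - 2) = (a - 2)*(a + 1)*(a - 2)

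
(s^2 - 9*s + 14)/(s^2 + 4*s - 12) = (s - 7)/(s + 6)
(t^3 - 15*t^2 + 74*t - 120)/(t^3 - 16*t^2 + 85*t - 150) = (t - 4)/(t - 5)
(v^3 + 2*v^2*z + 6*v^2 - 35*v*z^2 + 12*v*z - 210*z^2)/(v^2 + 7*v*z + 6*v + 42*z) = v - 5*z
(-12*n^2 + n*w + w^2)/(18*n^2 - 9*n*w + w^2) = (4*n + w)/(-6*n + w)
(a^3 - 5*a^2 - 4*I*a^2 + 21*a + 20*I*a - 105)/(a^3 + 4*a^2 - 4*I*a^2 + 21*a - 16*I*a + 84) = (a - 5)/(a + 4)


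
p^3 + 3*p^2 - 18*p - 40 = (p - 4)*(p + 2)*(p + 5)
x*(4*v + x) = 4*v*x + x^2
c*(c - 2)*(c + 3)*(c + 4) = c^4 + 5*c^3 - 2*c^2 - 24*c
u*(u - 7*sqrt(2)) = u^2 - 7*sqrt(2)*u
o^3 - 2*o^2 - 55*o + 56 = (o - 8)*(o - 1)*(o + 7)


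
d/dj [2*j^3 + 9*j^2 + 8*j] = 6*j^2 + 18*j + 8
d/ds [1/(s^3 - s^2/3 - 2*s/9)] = 9*(-27*s^2 + 6*s + 2)/(s^2*(-9*s^2 + 3*s + 2)^2)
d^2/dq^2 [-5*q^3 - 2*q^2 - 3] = -30*q - 4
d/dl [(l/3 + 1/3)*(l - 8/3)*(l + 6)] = l^2 + 26*l/9 - 38/9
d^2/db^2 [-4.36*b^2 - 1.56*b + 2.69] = -8.72000000000000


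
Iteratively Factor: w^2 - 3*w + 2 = (w - 2)*(w - 1)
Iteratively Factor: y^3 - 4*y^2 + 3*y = (y - 3)*(y^2 - y) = y*(y - 3)*(y - 1)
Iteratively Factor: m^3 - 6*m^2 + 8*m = (m)*(m^2 - 6*m + 8) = m*(m - 2)*(m - 4)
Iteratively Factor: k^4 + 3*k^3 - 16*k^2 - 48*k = (k + 4)*(k^3 - k^2 - 12*k) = k*(k + 4)*(k^2 - k - 12) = k*(k - 4)*(k + 4)*(k + 3)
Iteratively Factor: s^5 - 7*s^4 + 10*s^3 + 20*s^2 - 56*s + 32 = (s - 4)*(s^4 - 3*s^3 - 2*s^2 + 12*s - 8) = (s - 4)*(s - 2)*(s^3 - s^2 - 4*s + 4) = (s - 4)*(s - 2)*(s - 1)*(s^2 - 4) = (s - 4)*(s - 2)^2*(s - 1)*(s + 2)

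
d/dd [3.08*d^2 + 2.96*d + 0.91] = 6.16*d + 2.96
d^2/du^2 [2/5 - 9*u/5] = 0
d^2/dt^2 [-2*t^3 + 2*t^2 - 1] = 4 - 12*t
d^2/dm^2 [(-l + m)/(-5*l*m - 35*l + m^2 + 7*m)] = 2*((l - m)*(-5*l + 2*m + 7)^2 + (6*l - 3*m - 7)*(5*l*m + 35*l - m^2 - 7*m))/(5*l*m + 35*l - m^2 - 7*m)^3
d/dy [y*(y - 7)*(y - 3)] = 3*y^2 - 20*y + 21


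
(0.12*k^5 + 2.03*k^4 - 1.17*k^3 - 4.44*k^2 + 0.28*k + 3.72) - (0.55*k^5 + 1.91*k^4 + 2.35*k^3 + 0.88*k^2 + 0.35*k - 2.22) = -0.43*k^5 + 0.12*k^4 - 3.52*k^3 - 5.32*k^2 - 0.07*k + 5.94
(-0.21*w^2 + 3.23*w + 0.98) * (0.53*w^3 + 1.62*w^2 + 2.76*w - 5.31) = -0.1113*w^5 + 1.3717*w^4 + 5.1724*w^3 + 11.6175*w^2 - 14.4465*w - 5.2038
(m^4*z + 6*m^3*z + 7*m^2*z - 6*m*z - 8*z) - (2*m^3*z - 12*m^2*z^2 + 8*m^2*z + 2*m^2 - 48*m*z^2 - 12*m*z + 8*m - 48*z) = m^4*z + 4*m^3*z + 12*m^2*z^2 - m^2*z - 2*m^2 + 48*m*z^2 + 6*m*z - 8*m + 40*z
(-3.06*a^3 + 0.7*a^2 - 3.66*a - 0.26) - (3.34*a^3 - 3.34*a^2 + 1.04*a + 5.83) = -6.4*a^3 + 4.04*a^2 - 4.7*a - 6.09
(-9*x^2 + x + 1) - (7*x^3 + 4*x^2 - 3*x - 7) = -7*x^3 - 13*x^2 + 4*x + 8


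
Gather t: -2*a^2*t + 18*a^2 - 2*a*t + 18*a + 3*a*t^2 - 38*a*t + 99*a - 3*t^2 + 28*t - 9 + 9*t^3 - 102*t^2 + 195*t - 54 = 18*a^2 + 117*a + 9*t^3 + t^2*(3*a - 105) + t*(-2*a^2 - 40*a + 223) - 63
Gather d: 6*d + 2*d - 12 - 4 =8*d - 16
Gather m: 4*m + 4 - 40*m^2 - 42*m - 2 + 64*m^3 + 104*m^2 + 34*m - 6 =64*m^3 + 64*m^2 - 4*m - 4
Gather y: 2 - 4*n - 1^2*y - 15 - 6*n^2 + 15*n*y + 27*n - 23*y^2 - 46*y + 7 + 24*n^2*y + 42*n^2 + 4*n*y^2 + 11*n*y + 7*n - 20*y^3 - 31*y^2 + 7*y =36*n^2 + 30*n - 20*y^3 + y^2*(4*n - 54) + y*(24*n^2 + 26*n - 40) - 6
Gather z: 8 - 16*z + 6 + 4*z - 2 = 12 - 12*z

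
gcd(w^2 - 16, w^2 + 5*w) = 1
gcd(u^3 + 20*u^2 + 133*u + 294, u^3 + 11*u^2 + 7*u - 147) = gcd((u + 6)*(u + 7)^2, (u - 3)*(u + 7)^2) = u^2 + 14*u + 49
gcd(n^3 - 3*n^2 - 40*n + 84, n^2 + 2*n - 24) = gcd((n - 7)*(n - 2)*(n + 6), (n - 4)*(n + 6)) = n + 6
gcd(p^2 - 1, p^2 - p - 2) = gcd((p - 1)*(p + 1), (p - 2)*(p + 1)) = p + 1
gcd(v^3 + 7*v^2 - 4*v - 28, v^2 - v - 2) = v - 2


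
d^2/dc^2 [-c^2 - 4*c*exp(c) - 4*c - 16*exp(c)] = -4*c*exp(c) - 24*exp(c) - 2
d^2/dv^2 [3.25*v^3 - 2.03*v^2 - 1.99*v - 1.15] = 19.5*v - 4.06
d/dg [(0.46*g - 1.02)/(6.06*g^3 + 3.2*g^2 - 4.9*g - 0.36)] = (-5.5752*g^3 + 17.0716*g^2 + 6.528*g - 5.1636)/(36.7236*g^6 + 38.784*g^5 - 49.148*g^4 - 35.7232*g^3 + 21.706*g^2 + 3.528*g + 0.1296)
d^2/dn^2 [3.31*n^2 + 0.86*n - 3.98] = 6.62000000000000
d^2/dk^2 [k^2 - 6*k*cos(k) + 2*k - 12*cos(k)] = 6*k*cos(k) + 12*sqrt(2)*sin(k + pi/4) + 2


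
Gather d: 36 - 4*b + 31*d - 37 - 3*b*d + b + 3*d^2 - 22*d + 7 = -3*b + 3*d^2 + d*(9 - 3*b) + 6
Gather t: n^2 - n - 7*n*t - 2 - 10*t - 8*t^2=n^2 - n - 8*t^2 + t*(-7*n - 10) - 2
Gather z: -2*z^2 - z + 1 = -2*z^2 - z + 1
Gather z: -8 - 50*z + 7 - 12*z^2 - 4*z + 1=-12*z^2 - 54*z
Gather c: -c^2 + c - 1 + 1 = -c^2 + c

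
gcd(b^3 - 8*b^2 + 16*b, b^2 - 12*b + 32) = b - 4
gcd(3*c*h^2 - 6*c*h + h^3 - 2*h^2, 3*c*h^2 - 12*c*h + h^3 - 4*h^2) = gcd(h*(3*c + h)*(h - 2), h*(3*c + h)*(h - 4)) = 3*c*h + h^2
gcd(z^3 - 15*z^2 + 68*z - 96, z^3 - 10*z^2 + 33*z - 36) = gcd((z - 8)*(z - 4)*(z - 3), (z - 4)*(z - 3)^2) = z^2 - 7*z + 12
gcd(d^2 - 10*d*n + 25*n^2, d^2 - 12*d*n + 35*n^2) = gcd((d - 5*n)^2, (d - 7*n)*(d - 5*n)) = d - 5*n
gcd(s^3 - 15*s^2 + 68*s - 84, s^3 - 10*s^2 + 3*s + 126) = s^2 - 13*s + 42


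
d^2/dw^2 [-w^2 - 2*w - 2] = -2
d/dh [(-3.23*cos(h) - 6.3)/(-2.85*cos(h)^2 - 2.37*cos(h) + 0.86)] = (9.2055*cos(h)^2 + 35.91*cos(h) + 17.7088)*sin(h)/(8.1225*cos(h)^4 + 13.509*cos(h)^3 + 0.7149*cos(h)^2 - 4.0764*cos(h) + 0.7396)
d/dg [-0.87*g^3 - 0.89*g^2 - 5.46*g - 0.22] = -2.61*g^2 - 1.78*g - 5.46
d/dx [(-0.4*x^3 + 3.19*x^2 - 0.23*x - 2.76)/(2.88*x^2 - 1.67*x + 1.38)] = (-1.152*x^4 + 1.336*x^3 - 6.3209*x^2 + 24.702*x - 4.9266)/(8.2944*x^4 - 9.6192*x^3 + 10.7377*x^2 - 4.6092*x + 1.9044)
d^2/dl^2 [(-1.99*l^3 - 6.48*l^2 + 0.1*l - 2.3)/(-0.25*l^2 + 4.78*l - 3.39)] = (1.77635683940025e-15*l^4 + 103.038282*l^3 - 225.566448*l^2 + 121.233174*l + 246.900916)/(0.015625*l^6 - 0.89625*l^5 + 17.771925*l^4 - 133.521652*l^3 + 240.987303*l^2 - 164.796714*l + 38.958219)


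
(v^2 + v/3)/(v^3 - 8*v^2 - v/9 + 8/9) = 3*v/(3*v^2 - 25*v + 8)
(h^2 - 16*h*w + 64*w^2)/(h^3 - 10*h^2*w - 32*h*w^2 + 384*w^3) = 1/(h + 6*w)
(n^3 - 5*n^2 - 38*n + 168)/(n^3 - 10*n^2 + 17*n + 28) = (n + 6)/(n + 1)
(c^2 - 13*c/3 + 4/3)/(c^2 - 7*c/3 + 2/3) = (c - 4)/(c - 2)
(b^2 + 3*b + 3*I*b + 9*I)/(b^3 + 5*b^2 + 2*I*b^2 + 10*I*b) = (b^2 + 3*b*(1 + I) + 9*I)/(b*(b^2 + b*(5 + 2*I) + 10*I))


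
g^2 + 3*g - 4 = (g - 1)*(g + 4)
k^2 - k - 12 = (k - 4)*(k + 3)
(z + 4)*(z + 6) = z^2 + 10*z + 24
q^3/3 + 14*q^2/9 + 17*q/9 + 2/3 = (q/3 + 1)*(q + 2/3)*(q + 1)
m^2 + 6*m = m*(m + 6)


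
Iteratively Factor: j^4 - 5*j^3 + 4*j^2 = (j)*(j^3 - 5*j^2 + 4*j) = j*(j - 1)*(j^2 - 4*j) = j*(j - 4)*(j - 1)*(j)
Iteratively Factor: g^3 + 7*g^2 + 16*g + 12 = (g + 2)*(g^2 + 5*g + 6) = (g + 2)^2*(g + 3)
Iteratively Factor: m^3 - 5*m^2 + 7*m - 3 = (m - 1)*(m^2 - 4*m + 3) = (m - 3)*(m - 1)*(m - 1)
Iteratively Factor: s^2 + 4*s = (s + 4)*(s)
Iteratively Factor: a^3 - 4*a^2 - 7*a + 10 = (a - 1)*(a^2 - 3*a - 10) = (a - 5)*(a - 1)*(a + 2)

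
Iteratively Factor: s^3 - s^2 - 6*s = (s)*(s^2 - s - 6) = s*(s - 3)*(s + 2)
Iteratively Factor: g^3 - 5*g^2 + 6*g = (g)*(g^2 - 5*g + 6) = g*(g - 2)*(g - 3)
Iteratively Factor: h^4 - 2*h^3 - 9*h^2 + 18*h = (h - 3)*(h^3 + h^2 - 6*h) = (h - 3)*(h - 2)*(h^2 + 3*h) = (h - 3)*(h - 2)*(h + 3)*(h)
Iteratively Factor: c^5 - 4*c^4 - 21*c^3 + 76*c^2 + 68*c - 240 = (c - 5)*(c^4 + c^3 - 16*c^2 - 4*c + 48) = (c - 5)*(c - 2)*(c^3 + 3*c^2 - 10*c - 24) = (c - 5)*(c - 3)*(c - 2)*(c^2 + 6*c + 8) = (c - 5)*(c - 3)*(c - 2)*(c + 4)*(c + 2)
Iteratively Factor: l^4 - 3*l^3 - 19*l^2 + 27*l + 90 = (l - 5)*(l^3 + 2*l^2 - 9*l - 18) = (l - 5)*(l + 3)*(l^2 - l - 6) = (l - 5)*(l - 3)*(l + 3)*(l + 2)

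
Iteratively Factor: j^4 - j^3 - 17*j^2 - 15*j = (j + 3)*(j^3 - 4*j^2 - 5*j) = (j + 1)*(j + 3)*(j^2 - 5*j) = j*(j + 1)*(j + 3)*(j - 5)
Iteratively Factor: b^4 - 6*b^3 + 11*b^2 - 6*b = (b - 3)*(b^3 - 3*b^2 + 2*b) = b*(b - 3)*(b^2 - 3*b + 2) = b*(b - 3)*(b - 2)*(b - 1)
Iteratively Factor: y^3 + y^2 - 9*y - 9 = (y - 3)*(y^2 + 4*y + 3) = (y - 3)*(y + 1)*(y + 3)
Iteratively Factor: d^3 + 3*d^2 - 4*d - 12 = (d + 2)*(d^2 + d - 6) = (d + 2)*(d + 3)*(d - 2)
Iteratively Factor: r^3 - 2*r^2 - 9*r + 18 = (r + 3)*(r^2 - 5*r + 6) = (r - 2)*(r + 3)*(r - 3)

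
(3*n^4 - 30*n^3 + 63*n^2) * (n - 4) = 3*n^5 - 42*n^4 + 183*n^3 - 252*n^2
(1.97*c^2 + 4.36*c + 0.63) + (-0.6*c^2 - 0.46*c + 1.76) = 1.37*c^2 + 3.9*c + 2.39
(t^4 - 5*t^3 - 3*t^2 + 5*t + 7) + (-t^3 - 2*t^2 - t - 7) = t^4 - 6*t^3 - 5*t^2 + 4*t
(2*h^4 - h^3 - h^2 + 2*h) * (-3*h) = -6*h^5 + 3*h^4 + 3*h^3 - 6*h^2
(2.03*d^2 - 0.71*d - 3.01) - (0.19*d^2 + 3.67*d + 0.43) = 1.84*d^2 - 4.38*d - 3.44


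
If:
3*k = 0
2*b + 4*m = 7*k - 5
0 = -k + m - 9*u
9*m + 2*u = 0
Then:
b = -5/2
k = 0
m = 0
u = 0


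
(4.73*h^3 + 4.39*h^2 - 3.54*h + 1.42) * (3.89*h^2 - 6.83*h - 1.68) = 18.3997*h^5 - 15.2288*h^4 - 51.7007*h^3 + 22.3268*h^2 - 3.7514*h - 2.3856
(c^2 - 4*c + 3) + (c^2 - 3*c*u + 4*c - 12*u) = 2*c^2 - 3*c*u - 12*u + 3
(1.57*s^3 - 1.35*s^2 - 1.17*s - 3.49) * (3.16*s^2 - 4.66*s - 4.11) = 4.9612*s^5 - 11.5822*s^4 - 3.8589*s^3 - 0.0277000000000012*s^2 + 21.0721*s + 14.3439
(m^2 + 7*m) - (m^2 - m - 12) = 8*m + 12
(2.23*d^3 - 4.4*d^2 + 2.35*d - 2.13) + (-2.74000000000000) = 2.23*d^3 - 4.4*d^2 + 2.35*d - 4.87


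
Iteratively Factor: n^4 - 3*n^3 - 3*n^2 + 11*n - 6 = (n - 3)*(n^3 - 3*n + 2) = (n - 3)*(n - 1)*(n^2 + n - 2) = (n - 3)*(n - 1)^2*(n + 2)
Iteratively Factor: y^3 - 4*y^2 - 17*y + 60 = (y + 4)*(y^2 - 8*y + 15) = (y - 5)*(y + 4)*(y - 3)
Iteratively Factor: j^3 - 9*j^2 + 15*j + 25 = (j - 5)*(j^2 - 4*j - 5) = (j - 5)^2*(j + 1)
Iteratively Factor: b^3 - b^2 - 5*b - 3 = (b - 3)*(b^2 + 2*b + 1) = (b - 3)*(b + 1)*(b + 1)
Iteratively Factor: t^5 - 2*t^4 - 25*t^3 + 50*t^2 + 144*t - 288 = (t + 4)*(t^4 - 6*t^3 - t^2 + 54*t - 72) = (t + 3)*(t + 4)*(t^3 - 9*t^2 + 26*t - 24) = (t - 4)*(t + 3)*(t + 4)*(t^2 - 5*t + 6) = (t - 4)*(t - 2)*(t + 3)*(t + 4)*(t - 3)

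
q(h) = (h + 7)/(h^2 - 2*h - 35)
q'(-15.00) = 0.00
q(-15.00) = -0.04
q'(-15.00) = 0.00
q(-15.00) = -0.04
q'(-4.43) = 0.50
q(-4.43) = -0.39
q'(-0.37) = -0.01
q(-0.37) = -0.19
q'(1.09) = -0.03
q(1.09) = -0.22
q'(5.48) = -0.50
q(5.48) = -0.78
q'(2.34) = -0.05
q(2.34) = -0.27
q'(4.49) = -0.18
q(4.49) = -0.48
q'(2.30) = -0.05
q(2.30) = -0.27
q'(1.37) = -0.03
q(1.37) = -0.23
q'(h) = (2 - 2*h)*(h + 7)/(h^2 - 2*h - 35)^2 + 1/(h^2 - 2*h - 35) = (h^2 - 2*h - 2*(h - 1)*(h + 7) - 35)/(-h^2 + 2*h + 35)^2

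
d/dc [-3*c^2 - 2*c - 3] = -6*c - 2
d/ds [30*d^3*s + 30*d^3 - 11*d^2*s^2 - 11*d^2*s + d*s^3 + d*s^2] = d*(30*d^2 - 22*d*s - 11*d + 3*s^2 + 2*s)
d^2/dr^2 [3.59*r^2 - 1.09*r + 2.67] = 7.18000000000000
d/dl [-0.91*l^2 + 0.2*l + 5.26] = 0.2 - 1.82*l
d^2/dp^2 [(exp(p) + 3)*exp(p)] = (4*exp(p) + 3)*exp(p)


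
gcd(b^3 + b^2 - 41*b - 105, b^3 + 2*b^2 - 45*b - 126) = b^2 - 4*b - 21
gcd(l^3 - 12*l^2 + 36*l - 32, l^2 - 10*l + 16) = l^2 - 10*l + 16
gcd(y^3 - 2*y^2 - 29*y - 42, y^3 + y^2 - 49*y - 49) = y - 7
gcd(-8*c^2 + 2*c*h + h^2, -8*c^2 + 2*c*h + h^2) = 8*c^2 - 2*c*h - h^2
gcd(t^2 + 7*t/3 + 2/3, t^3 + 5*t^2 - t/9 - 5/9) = t + 1/3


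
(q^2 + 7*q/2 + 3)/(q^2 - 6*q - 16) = (q + 3/2)/(q - 8)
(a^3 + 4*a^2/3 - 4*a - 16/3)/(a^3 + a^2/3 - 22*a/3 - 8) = (a - 2)/(a - 3)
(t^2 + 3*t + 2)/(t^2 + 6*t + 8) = (t + 1)/(t + 4)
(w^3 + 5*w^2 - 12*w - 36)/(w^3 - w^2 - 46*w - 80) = (w^2 + 3*w - 18)/(w^2 - 3*w - 40)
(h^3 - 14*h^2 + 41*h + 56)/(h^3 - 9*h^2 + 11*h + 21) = (h - 8)/(h - 3)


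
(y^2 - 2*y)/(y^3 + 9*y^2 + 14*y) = (y - 2)/(y^2 + 9*y + 14)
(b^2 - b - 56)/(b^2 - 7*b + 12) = (b^2 - b - 56)/(b^2 - 7*b + 12)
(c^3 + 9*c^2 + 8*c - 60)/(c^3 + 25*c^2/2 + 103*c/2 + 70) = 2*(c^2 + 4*c - 12)/(2*c^2 + 15*c + 28)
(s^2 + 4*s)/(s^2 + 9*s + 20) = s/(s + 5)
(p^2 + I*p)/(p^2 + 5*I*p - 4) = p/(p + 4*I)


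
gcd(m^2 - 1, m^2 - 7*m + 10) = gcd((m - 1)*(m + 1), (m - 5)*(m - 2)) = 1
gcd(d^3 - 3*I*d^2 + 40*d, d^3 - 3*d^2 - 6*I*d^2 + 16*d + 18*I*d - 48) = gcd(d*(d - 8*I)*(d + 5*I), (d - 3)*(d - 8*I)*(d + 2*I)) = d - 8*I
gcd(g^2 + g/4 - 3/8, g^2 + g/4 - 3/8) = g^2 + g/4 - 3/8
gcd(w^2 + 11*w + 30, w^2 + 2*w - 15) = w + 5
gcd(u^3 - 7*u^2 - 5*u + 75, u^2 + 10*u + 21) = u + 3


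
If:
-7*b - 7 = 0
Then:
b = -1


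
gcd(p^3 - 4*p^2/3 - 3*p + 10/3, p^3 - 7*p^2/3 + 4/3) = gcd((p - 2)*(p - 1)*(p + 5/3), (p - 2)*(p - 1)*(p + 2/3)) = p^2 - 3*p + 2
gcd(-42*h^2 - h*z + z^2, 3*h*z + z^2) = 1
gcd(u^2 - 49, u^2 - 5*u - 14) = u - 7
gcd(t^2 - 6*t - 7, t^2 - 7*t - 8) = t + 1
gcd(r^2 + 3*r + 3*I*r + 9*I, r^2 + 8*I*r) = 1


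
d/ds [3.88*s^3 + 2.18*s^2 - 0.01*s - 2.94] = 11.64*s^2 + 4.36*s - 0.01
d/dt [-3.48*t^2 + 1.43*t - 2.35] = 1.43 - 6.96*t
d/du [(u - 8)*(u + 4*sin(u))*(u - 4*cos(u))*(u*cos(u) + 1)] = (8 - u)*(u + 4*sin(u))*(u - 4*cos(u))*(u*sin(u) - cos(u)) + (u - 8)*(u + 4*sin(u))*(u*cos(u) + 1)*(4*sin(u) + 1) + (u - 8)*(u - 4*cos(u))*(u*cos(u) + 1)*(4*cos(u) + 1) + (u + 4*sin(u))*(u - 4*cos(u))*(u*cos(u) + 1)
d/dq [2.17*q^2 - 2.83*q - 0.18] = 4.34*q - 2.83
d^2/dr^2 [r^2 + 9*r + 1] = 2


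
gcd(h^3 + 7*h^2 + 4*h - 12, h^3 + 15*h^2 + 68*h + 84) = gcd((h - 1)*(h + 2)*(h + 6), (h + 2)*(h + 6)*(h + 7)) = h^2 + 8*h + 12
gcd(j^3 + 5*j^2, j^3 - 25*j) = j^2 + 5*j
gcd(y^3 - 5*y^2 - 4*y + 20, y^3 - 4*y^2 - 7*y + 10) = y^2 - 3*y - 10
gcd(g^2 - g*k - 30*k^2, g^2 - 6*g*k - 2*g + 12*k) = g - 6*k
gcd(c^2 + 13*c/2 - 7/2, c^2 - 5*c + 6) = 1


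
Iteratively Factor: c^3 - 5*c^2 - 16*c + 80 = (c - 4)*(c^2 - c - 20) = (c - 4)*(c + 4)*(c - 5)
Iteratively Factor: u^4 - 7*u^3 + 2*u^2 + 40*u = (u)*(u^3 - 7*u^2 + 2*u + 40) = u*(u + 2)*(u^2 - 9*u + 20) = u*(u - 5)*(u + 2)*(u - 4)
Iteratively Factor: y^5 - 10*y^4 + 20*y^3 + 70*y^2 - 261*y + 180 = (y - 3)*(y^4 - 7*y^3 - y^2 + 67*y - 60) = (y - 3)*(y - 1)*(y^3 - 6*y^2 - 7*y + 60) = (y - 5)*(y - 3)*(y - 1)*(y^2 - y - 12) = (y - 5)*(y - 4)*(y - 3)*(y - 1)*(y + 3)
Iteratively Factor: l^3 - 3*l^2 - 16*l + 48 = (l + 4)*(l^2 - 7*l + 12) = (l - 4)*(l + 4)*(l - 3)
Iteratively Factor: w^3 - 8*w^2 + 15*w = (w - 3)*(w^2 - 5*w) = w*(w - 3)*(w - 5)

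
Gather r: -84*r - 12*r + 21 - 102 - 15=-96*r - 96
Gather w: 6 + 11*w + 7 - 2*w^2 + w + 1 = -2*w^2 + 12*w + 14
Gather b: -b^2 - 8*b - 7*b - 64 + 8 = -b^2 - 15*b - 56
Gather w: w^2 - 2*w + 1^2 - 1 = w^2 - 2*w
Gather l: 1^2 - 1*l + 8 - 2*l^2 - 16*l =-2*l^2 - 17*l + 9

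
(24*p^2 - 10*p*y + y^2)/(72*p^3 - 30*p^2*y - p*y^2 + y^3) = (-6*p + y)/(-18*p^2 + 3*p*y + y^2)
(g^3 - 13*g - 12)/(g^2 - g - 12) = g + 1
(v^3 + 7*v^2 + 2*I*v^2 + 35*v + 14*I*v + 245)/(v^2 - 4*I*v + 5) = (v^2 + 7*v*(1 + I) + 49*I)/(v + I)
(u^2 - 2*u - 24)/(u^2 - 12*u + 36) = (u + 4)/(u - 6)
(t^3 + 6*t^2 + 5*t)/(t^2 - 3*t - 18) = t*(t^2 + 6*t + 5)/(t^2 - 3*t - 18)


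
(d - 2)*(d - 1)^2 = d^3 - 4*d^2 + 5*d - 2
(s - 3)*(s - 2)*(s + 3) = s^3 - 2*s^2 - 9*s + 18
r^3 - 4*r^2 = r^2*(r - 4)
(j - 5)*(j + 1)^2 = j^3 - 3*j^2 - 9*j - 5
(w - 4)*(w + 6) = w^2 + 2*w - 24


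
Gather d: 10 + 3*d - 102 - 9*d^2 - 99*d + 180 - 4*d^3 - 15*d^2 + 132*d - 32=-4*d^3 - 24*d^2 + 36*d + 56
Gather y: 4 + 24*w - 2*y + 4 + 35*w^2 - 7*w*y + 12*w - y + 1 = 35*w^2 + 36*w + y*(-7*w - 3) + 9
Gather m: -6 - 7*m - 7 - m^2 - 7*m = -m^2 - 14*m - 13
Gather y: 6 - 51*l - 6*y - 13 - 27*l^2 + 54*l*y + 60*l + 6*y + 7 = -27*l^2 + 54*l*y + 9*l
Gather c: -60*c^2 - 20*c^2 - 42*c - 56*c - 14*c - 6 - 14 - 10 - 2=-80*c^2 - 112*c - 32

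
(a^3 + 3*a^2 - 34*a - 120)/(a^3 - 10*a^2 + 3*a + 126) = (a^2 + 9*a + 20)/(a^2 - 4*a - 21)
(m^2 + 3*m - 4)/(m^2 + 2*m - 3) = (m + 4)/(m + 3)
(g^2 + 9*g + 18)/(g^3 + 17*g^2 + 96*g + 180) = (g + 3)/(g^2 + 11*g + 30)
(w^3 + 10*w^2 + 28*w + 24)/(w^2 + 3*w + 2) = (w^2 + 8*w + 12)/(w + 1)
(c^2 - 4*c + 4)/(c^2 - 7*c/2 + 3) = 2*(c - 2)/(2*c - 3)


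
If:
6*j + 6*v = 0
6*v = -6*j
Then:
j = -v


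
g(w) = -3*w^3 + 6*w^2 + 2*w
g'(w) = -9*w^2 + 12*w + 2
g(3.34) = -38.17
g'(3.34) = -58.32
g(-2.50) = 79.38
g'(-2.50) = -84.25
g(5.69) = -347.02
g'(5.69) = -221.10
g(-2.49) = 78.54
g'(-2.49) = -83.68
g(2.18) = 1.79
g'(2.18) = -14.61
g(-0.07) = -0.11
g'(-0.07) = 1.12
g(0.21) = 0.66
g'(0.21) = 4.12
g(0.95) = 4.74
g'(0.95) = 5.28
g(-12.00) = 6024.00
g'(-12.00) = -1438.00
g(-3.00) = 129.00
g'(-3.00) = -115.00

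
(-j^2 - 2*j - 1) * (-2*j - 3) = 2*j^3 + 7*j^2 + 8*j + 3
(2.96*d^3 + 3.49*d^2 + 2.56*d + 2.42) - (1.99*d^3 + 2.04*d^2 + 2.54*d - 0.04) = 0.97*d^3 + 1.45*d^2 + 0.02*d + 2.46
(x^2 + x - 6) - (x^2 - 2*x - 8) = 3*x + 2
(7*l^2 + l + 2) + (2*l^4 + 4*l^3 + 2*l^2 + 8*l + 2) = 2*l^4 + 4*l^3 + 9*l^2 + 9*l + 4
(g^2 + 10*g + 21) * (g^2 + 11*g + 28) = g^4 + 21*g^3 + 159*g^2 + 511*g + 588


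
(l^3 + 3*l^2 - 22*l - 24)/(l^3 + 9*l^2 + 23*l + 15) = (l^2 + 2*l - 24)/(l^2 + 8*l + 15)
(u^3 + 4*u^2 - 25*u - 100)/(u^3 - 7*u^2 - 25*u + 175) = (u + 4)/(u - 7)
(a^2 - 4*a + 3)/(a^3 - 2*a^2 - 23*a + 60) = (a - 1)/(a^2 + a - 20)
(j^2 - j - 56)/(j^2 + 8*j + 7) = (j - 8)/(j + 1)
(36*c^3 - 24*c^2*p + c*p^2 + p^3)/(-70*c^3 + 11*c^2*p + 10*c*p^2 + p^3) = (-18*c^2 + 3*c*p + p^2)/(35*c^2 + 12*c*p + p^2)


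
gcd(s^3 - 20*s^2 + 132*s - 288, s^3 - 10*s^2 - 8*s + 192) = s^2 - 14*s + 48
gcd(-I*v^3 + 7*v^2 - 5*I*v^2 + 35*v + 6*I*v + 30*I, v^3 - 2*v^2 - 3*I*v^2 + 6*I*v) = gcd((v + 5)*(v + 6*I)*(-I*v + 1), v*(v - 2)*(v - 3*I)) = 1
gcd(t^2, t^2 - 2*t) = t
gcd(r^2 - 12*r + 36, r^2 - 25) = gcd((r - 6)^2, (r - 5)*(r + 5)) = 1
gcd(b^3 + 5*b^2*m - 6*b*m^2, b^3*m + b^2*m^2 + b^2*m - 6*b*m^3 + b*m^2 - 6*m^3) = 1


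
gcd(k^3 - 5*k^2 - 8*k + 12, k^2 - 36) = k - 6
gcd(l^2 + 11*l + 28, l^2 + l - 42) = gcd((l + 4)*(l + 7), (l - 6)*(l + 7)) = l + 7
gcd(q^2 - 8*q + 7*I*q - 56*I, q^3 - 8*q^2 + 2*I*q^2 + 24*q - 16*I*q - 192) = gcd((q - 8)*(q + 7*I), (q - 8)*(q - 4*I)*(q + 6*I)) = q - 8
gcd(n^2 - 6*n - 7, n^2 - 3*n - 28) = n - 7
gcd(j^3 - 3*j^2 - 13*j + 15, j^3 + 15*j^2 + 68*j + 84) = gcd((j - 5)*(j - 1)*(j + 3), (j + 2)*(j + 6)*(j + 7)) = 1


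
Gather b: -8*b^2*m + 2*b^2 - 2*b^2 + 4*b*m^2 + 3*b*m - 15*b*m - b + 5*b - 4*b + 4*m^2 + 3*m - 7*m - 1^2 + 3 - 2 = -8*b^2*m + b*(4*m^2 - 12*m) + 4*m^2 - 4*m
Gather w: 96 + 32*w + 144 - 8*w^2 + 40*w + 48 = -8*w^2 + 72*w + 288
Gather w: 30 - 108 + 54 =-24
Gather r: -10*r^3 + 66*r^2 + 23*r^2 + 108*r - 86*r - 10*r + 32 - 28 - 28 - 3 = -10*r^3 + 89*r^2 + 12*r - 27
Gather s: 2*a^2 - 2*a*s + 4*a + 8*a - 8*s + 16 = 2*a^2 + 12*a + s*(-2*a - 8) + 16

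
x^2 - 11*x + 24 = (x - 8)*(x - 3)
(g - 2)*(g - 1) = g^2 - 3*g + 2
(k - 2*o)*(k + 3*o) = k^2 + k*o - 6*o^2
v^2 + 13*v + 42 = (v + 6)*(v + 7)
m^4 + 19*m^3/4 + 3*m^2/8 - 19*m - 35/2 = (m - 2)*(m + 5/4)*(m + 2)*(m + 7/2)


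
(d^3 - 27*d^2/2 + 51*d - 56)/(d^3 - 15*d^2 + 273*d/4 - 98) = 2*(d - 2)/(2*d - 7)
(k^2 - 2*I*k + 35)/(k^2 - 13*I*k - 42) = (k + 5*I)/(k - 6*I)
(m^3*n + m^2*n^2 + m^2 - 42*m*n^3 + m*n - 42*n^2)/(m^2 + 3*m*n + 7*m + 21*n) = (m^3*n + m^2*n^2 + m^2 - 42*m*n^3 + m*n - 42*n^2)/(m^2 + 3*m*n + 7*m + 21*n)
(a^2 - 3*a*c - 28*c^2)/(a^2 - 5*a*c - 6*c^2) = (-a^2 + 3*a*c + 28*c^2)/(-a^2 + 5*a*c + 6*c^2)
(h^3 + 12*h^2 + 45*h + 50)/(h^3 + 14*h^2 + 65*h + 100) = (h + 2)/(h + 4)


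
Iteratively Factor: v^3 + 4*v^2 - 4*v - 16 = (v + 4)*(v^2 - 4) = (v + 2)*(v + 4)*(v - 2)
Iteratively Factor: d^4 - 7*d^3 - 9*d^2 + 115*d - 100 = (d - 5)*(d^3 - 2*d^2 - 19*d + 20) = (d - 5)*(d + 4)*(d^2 - 6*d + 5) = (d - 5)^2*(d + 4)*(d - 1)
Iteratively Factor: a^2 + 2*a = (a)*(a + 2)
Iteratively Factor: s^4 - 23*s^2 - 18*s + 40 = (s + 4)*(s^3 - 4*s^2 - 7*s + 10) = (s - 1)*(s + 4)*(s^2 - 3*s - 10) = (s - 5)*(s - 1)*(s + 4)*(s + 2)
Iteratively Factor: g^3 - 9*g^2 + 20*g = (g)*(g^2 - 9*g + 20) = g*(g - 5)*(g - 4)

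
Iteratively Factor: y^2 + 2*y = (y)*(y + 2)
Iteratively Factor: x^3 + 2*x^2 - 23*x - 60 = (x + 3)*(x^2 - x - 20) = (x + 3)*(x + 4)*(x - 5)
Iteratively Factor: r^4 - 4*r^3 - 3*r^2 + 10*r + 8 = (r + 1)*(r^3 - 5*r^2 + 2*r + 8) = (r + 1)^2*(r^2 - 6*r + 8) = (r - 2)*(r + 1)^2*(r - 4)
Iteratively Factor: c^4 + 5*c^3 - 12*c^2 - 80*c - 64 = (c + 4)*(c^3 + c^2 - 16*c - 16) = (c + 4)^2*(c^2 - 3*c - 4) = (c - 4)*(c + 4)^2*(c + 1)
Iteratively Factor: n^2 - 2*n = (n - 2)*(n)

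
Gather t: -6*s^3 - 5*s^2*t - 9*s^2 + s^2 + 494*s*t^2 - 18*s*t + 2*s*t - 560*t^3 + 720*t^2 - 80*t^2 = -6*s^3 - 8*s^2 - 560*t^3 + t^2*(494*s + 640) + t*(-5*s^2 - 16*s)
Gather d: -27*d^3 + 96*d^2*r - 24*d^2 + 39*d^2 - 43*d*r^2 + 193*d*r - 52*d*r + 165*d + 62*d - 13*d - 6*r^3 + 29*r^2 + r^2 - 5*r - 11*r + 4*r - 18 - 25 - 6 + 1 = -27*d^3 + d^2*(96*r + 15) + d*(-43*r^2 + 141*r + 214) - 6*r^3 + 30*r^2 - 12*r - 48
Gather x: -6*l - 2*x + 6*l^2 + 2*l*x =6*l^2 - 6*l + x*(2*l - 2)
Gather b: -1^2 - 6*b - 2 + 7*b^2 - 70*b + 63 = 7*b^2 - 76*b + 60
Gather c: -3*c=-3*c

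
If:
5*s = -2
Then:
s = -2/5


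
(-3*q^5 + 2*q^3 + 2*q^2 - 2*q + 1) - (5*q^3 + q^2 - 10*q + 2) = -3*q^5 - 3*q^3 + q^2 + 8*q - 1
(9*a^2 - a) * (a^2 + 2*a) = 9*a^4 + 17*a^3 - 2*a^2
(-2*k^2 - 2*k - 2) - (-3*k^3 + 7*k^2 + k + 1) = 3*k^3 - 9*k^2 - 3*k - 3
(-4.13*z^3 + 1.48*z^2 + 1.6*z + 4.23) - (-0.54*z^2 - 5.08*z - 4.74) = -4.13*z^3 + 2.02*z^2 + 6.68*z + 8.97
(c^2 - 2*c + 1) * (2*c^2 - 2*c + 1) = 2*c^4 - 6*c^3 + 7*c^2 - 4*c + 1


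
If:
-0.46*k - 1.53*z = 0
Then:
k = -3.32608695652174*z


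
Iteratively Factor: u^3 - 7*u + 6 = (u - 1)*(u^2 + u - 6) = (u - 1)*(u + 3)*(u - 2)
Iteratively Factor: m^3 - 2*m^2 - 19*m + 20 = (m - 5)*(m^2 + 3*m - 4) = (m - 5)*(m - 1)*(m + 4)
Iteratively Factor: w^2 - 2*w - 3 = (w - 3)*(w + 1)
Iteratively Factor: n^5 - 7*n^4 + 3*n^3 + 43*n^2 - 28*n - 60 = (n - 2)*(n^4 - 5*n^3 - 7*n^2 + 29*n + 30) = (n - 2)*(n + 1)*(n^3 - 6*n^2 - n + 30) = (n - 2)*(n + 1)*(n + 2)*(n^2 - 8*n + 15) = (n - 3)*(n - 2)*(n + 1)*(n + 2)*(n - 5)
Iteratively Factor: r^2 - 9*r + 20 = (r - 4)*(r - 5)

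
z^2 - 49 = (z - 7)*(z + 7)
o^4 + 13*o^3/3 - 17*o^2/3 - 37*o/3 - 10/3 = (o - 2)*(o + 1/3)*(o + 1)*(o + 5)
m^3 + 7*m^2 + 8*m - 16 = (m - 1)*(m + 4)^2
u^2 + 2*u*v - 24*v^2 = (u - 4*v)*(u + 6*v)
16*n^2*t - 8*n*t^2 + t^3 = t*(-4*n + t)^2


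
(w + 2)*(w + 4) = w^2 + 6*w + 8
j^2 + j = j*(j + 1)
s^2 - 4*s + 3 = (s - 3)*(s - 1)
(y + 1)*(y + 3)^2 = y^3 + 7*y^2 + 15*y + 9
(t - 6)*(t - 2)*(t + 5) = t^3 - 3*t^2 - 28*t + 60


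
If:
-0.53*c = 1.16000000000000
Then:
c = -2.19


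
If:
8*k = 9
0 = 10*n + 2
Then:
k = 9/8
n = -1/5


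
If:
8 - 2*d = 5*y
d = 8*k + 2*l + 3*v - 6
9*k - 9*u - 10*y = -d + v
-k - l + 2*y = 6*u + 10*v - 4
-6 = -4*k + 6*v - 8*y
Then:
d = 4 - 5*y/2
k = 41*y/296 + 75/148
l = 587/148 - 1167*y/296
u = 455/444 - 417*y/296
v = 211*y/148 - 49/74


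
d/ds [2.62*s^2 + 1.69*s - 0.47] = 5.24*s + 1.69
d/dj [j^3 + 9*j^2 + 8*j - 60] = 3*j^2 + 18*j + 8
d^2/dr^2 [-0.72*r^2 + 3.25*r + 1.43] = -1.44000000000000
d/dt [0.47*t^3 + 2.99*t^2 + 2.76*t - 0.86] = 1.41*t^2 + 5.98*t + 2.76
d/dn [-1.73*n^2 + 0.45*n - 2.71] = 0.45 - 3.46*n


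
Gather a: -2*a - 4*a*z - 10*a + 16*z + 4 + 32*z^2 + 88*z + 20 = a*(-4*z - 12) + 32*z^2 + 104*z + 24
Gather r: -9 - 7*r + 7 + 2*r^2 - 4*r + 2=2*r^2 - 11*r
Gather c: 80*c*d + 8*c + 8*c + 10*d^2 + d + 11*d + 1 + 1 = c*(80*d + 16) + 10*d^2 + 12*d + 2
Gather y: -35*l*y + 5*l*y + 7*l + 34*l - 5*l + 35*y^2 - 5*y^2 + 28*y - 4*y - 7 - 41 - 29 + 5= 36*l + 30*y^2 + y*(24 - 30*l) - 72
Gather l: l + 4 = l + 4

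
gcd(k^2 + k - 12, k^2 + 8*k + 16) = k + 4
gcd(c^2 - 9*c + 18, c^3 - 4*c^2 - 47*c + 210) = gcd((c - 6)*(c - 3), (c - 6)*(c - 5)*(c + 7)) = c - 6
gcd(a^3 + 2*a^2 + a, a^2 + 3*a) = a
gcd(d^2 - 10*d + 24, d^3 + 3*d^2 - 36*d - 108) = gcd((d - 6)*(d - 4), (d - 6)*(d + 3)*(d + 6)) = d - 6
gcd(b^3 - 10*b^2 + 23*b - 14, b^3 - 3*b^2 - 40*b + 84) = b^2 - 9*b + 14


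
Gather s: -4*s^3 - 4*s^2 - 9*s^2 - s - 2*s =-4*s^3 - 13*s^2 - 3*s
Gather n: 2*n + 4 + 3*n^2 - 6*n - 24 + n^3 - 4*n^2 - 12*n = n^3 - n^2 - 16*n - 20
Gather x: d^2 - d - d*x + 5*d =d^2 - d*x + 4*d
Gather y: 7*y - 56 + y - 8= 8*y - 64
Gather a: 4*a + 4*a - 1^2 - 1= 8*a - 2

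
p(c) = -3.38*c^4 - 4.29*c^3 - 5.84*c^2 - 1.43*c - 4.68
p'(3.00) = -517.34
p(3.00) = -451.14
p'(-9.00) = 8917.30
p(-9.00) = -19513.62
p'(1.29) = -66.94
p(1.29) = -34.81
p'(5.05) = -2129.84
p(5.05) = -2911.61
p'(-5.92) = 2421.73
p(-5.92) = -3462.30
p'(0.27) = -5.79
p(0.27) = -5.59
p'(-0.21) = 0.58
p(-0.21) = -4.60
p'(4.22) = -1295.96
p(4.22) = -1509.05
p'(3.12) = -573.77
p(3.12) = -516.57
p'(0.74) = -22.60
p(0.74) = -11.69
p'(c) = -13.52*c^3 - 12.87*c^2 - 11.68*c - 1.43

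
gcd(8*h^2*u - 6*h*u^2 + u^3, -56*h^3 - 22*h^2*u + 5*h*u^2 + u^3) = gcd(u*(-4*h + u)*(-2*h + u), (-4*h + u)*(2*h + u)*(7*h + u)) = -4*h + u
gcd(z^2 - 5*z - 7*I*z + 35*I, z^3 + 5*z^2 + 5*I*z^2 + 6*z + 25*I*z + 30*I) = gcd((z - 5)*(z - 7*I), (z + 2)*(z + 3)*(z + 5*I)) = 1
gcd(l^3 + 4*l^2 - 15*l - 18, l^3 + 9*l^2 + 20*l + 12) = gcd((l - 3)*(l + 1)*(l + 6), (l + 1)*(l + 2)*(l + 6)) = l^2 + 7*l + 6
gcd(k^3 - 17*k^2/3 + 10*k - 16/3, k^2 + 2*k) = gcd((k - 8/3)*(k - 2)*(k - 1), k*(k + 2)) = 1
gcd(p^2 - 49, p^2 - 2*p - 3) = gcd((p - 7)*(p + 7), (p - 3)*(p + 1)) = 1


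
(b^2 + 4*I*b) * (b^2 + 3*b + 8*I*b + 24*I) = b^4 + 3*b^3 + 12*I*b^3 - 32*b^2 + 36*I*b^2 - 96*b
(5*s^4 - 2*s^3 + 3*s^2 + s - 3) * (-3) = -15*s^4 + 6*s^3 - 9*s^2 - 3*s + 9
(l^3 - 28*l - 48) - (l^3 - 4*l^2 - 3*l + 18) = 4*l^2 - 25*l - 66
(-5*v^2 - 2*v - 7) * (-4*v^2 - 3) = 20*v^4 + 8*v^3 + 43*v^2 + 6*v + 21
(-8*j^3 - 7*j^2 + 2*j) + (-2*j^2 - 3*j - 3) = -8*j^3 - 9*j^2 - j - 3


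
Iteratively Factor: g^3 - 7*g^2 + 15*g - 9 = (g - 3)*(g^2 - 4*g + 3) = (g - 3)^2*(g - 1)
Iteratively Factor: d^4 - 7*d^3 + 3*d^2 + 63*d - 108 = (d - 3)*(d^3 - 4*d^2 - 9*d + 36) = (d - 3)^2*(d^2 - d - 12) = (d - 3)^2*(d + 3)*(d - 4)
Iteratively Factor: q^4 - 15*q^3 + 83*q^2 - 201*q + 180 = (q - 3)*(q^3 - 12*q^2 + 47*q - 60) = (q - 4)*(q - 3)*(q^2 - 8*q + 15) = (q - 5)*(q - 4)*(q - 3)*(q - 3)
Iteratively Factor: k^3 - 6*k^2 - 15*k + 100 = (k + 4)*(k^2 - 10*k + 25) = (k - 5)*(k + 4)*(k - 5)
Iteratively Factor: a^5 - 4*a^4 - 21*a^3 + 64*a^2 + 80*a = (a - 4)*(a^4 - 21*a^2 - 20*a) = a*(a - 4)*(a^3 - 21*a - 20) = a*(a - 5)*(a - 4)*(a^2 + 5*a + 4) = a*(a - 5)*(a - 4)*(a + 1)*(a + 4)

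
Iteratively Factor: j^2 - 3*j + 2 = (j - 2)*(j - 1)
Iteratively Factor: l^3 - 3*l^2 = (l)*(l^2 - 3*l) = l^2*(l - 3)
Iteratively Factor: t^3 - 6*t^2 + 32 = (t + 2)*(t^2 - 8*t + 16) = (t - 4)*(t + 2)*(t - 4)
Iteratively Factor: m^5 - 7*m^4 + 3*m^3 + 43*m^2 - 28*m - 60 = (m - 5)*(m^4 - 2*m^3 - 7*m^2 + 8*m + 12) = (m - 5)*(m + 2)*(m^3 - 4*m^2 + m + 6) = (m - 5)*(m + 1)*(m + 2)*(m^2 - 5*m + 6) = (m - 5)*(m - 2)*(m + 1)*(m + 2)*(m - 3)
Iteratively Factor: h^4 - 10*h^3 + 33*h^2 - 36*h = (h)*(h^3 - 10*h^2 + 33*h - 36) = h*(h - 4)*(h^2 - 6*h + 9) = h*(h - 4)*(h - 3)*(h - 3)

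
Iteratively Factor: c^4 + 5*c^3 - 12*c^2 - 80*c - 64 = (c + 1)*(c^3 + 4*c^2 - 16*c - 64) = (c + 1)*(c + 4)*(c^2 - 16) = (c - 4)*(c + 1)*(c + 4)*(c + 4)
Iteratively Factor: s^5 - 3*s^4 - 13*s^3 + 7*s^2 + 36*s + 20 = (s + 2)*(s^4 - 5*s^3 - 3*s^2 + 13*s + 10) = (s + 1)*(s + 2)*(s^3 - 6*s^2 + 3*s + 10) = (s + 1)^2*(s + 2)*(s^2 - 7*s + 10) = (s - 2)*(s + 1)^2*(s + 2)*(s - 5)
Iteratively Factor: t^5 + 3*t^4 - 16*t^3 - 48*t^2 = (t + 4)*(t^4 - t^3 - 12*t^2) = (t + 3)*(t + 4)*(t^3 - 4*t^2) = (t - 4)*(t + 3)*(t + 4)*(t^2) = t*(t - 4)*(t + 3)*(t + 4)*(t)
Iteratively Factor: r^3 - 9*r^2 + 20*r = (r - 4)*(r^2 - 5*r) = r*(r - 4)*(r - 5)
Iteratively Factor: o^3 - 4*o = (o)*(o^2 - 4) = o*(o + 2)*(o - 2)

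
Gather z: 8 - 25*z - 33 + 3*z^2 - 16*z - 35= 3*z^2 - 41*z - 60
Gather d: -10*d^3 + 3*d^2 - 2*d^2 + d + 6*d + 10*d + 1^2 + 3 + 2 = -10*d^3 + d^2 + 17*d + 6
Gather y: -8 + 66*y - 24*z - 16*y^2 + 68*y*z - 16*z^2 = -16*y^2 + y*(68*z + 66) - 16*z^2 - 24*z - 8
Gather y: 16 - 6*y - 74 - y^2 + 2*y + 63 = -y^2 - 4*y + 5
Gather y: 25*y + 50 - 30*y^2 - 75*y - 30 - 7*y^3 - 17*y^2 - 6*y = -7*y^3 - 47*y^2 - 56*y + 20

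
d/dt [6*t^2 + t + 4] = 12*t + 1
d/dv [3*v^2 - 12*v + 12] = 6*v - 12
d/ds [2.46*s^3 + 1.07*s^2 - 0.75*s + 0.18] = 7.38*s^2 + 2.14*s - 0.75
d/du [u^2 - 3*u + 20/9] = 2*u - 3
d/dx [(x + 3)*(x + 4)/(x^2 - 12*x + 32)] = (-19*x^2 + 40*x + 368)/(x^4 - 24*x^3 + 208*x^2 - 768*x + 1024)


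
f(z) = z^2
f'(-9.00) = -18.00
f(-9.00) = 81.00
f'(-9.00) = -18.00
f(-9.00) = 81.00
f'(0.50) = 1.00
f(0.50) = 0.25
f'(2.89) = 5.78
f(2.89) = 8.35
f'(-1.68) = -3.36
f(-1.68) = 2.82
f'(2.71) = 5.42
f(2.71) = 7.34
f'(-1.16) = -2.32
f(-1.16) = 1.35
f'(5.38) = 10.76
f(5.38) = 28.94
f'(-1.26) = -2.52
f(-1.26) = 1.59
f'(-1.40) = -2.80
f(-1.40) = 1.96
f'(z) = 2*z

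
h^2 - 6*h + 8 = (h - 4)*(h - 2)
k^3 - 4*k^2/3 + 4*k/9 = k*(k - 2/3)^2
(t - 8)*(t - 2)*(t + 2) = t^3 - 8*t^2 - 4*t + 32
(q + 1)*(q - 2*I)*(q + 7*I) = q^3 + q^2 + 5*I*q^2 + 14*q + 5*I*q + 14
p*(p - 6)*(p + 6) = p^3 - 36*p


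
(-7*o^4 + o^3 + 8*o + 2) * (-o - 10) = 7*o^5 + 69*o^4 - 10*o^3 - 8*o^2 - 82*o - 20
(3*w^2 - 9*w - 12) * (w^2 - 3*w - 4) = 3*w^4 - 18*w^3 + 3*w^2 + 72*w + 48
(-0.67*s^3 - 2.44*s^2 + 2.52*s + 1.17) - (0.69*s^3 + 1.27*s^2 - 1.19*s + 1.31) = -1.36*s^3 - 3.71*s^2 + 3.71*s - 0.14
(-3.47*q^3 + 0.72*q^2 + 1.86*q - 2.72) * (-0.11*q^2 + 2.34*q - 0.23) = 0.3817*q^5 - 8.199*q^4 + 2.2783*q^3 + 4.486*q^2 - 6.7926*q + 0.6256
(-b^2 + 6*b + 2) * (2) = -2*b^2 + 12*b + 4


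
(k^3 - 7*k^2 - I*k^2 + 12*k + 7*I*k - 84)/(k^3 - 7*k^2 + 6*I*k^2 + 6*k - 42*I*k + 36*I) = (k^3 + k^2*(-7 - I) + k*(12 + 7*I) - 84)/(k^3 + k^2*(-7 + 6*I) + k*(6 - 42*I) + 36*I)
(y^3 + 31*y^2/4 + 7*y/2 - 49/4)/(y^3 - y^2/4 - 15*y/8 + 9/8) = 2*(4*y^2 + 35*y + 49)/(8*y^2 + 6*y - 9)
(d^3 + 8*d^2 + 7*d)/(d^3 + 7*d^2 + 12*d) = (d^2 + 8*d + 7)/(d^2 + 7*d + 12)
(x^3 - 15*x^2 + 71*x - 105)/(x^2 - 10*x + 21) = x - 5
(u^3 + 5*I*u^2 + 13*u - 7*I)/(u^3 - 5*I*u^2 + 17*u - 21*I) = (u^2 + 6*I*u + 7)/(u^2 - 4*I*u + 21)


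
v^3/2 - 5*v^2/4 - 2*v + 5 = (v/2 + 1)*(v - 5/2)*(v - 2)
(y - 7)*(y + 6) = y^2 - y - 42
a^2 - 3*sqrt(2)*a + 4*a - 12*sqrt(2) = (a + 4)*(a - 3*sqrt(2))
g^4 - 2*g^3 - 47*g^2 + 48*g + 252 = (g - 7)*(g - 3)*(g + 2)*(g + 6)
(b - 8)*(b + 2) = b^2 - 6*b - 16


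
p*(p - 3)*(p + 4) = p^3 + p^2 - 12*p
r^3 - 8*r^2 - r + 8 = (r - 8)*(r - 1)*(r + 1)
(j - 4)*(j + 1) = j^2 - 3*j - 4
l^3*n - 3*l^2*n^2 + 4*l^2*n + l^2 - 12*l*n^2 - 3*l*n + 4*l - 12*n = (l + 4)*(l - 3*n)*(l*n + 1)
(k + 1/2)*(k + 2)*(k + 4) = k^3 + 13*k^2/2 + 11*k + 4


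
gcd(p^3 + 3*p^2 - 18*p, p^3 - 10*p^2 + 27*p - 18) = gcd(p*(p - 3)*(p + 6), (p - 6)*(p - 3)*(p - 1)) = p - 3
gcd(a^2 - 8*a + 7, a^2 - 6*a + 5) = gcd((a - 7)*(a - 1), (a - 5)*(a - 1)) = a - 1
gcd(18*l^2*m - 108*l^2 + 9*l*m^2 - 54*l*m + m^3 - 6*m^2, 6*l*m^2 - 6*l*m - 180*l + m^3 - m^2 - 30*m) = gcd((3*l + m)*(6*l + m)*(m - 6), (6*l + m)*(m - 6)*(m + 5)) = 6*l*m - 36*l + m^2 - 6*m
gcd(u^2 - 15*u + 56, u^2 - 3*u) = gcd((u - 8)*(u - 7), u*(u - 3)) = 1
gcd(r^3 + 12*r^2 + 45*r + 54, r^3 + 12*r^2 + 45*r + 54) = r^3 + 12*r^2 + 45*r + 54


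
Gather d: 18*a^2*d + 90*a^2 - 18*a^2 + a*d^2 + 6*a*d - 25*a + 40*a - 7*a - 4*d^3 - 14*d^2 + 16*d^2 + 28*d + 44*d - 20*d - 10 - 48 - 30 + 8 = 72*a^2 + 8*a - 4*d^3 + d^2*(a + 2) + d*(18*a^2 + 6*a + 52) - 80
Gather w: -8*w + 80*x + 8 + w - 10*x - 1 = -7*w + 70*x + 7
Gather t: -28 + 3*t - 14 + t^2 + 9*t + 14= t^2 + 12*t - 28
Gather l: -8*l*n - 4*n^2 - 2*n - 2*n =-8*l*n - 4*n^2 - 4*n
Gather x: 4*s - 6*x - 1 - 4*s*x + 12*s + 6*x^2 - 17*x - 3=16*s + 6*x^2 + x*(-4*s - 23) - 4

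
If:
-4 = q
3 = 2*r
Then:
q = -4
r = 3/2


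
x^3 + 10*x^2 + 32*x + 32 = (x + 2)*(x + 4)^2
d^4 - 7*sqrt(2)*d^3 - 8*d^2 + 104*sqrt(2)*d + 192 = (d - 6*sqrt(2))*(d - 4*sqrt(2))*(d + sqrt(2))*(d + 2*sqrt(2))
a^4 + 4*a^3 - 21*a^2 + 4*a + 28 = (a - 2)^2*(a + 1)*(a + 7)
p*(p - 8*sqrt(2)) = p^2 - 8*sqrt(2)*p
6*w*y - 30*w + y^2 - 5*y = (6*w + y)*(y - 5)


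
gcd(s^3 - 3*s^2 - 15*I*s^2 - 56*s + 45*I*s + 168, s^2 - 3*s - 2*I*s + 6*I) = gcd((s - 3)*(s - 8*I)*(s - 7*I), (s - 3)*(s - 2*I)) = s - 3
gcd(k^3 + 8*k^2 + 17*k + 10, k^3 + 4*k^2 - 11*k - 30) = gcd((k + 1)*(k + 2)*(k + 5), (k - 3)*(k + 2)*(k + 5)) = k^2 + 7*k + 10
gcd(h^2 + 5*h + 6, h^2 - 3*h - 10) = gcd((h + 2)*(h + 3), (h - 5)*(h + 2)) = h + 2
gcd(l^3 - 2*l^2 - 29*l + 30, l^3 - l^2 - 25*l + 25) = l^2 + 4*l - 5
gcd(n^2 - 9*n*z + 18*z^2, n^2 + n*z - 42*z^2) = -n + 6*z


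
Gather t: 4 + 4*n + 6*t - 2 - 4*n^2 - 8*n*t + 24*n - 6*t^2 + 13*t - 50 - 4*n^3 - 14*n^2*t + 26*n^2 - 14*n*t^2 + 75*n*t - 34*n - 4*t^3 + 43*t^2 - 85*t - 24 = -4*n^3 + 22*n^2 - 6*n - 4*t^3 + t^2*(37 - 14*n) + t*(-14*n^2 + 67*n - 66) - 72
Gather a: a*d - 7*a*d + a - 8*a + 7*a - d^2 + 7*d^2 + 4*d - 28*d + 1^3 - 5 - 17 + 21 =-6*a*d + 6*d^2 - 24*d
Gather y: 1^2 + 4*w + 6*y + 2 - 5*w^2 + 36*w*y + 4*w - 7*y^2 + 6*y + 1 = -5*w^2 + 8*w - 7*y^2 + y*(36*w + 12) + 4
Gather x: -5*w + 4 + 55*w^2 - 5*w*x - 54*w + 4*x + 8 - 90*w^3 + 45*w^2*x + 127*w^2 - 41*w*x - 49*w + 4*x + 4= -90*w^3 + 182*w^2 - 108*w + x*(45*w^2 - 46*w + 8) + 16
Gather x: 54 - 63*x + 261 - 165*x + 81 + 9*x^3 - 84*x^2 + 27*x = 9*x^3 - 84*x^2 - 201*x + 396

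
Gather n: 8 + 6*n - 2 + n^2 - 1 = n^2 + 6*n + 5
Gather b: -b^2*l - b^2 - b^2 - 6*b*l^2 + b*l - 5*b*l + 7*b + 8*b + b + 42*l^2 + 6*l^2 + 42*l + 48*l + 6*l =b^2*(-l - 2) + b*(-6*l^2 - 4*l + 16) + 48*l^2 + 96*l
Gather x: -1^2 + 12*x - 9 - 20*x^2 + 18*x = -20*x^2 + 30*x - 10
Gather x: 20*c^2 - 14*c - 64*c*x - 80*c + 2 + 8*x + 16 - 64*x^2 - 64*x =20*c^2 - 94*c - 64*x^2 + x*(-64*c - 56) + 18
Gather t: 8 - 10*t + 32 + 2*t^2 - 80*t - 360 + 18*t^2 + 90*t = 20*t^2 - 320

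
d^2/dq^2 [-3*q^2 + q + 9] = -6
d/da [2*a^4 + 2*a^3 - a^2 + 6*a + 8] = 8*a^3 + 6*a^2 - 2*a + 6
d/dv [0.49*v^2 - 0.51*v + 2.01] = 0.98*v - 0.51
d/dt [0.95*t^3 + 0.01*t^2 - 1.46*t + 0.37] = 2.85*t^2 + 0.02*t - 1.46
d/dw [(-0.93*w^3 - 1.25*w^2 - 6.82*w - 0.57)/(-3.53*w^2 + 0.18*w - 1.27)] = (3.2829*w^4 - 0.3348*w^3 - 20.7563*w^2 - 0.8492*w + 8.764)/(12.4609*w^4 - 1.2708*w^3 + 8.9986*w^2 - 0.4572*w + 1.6129)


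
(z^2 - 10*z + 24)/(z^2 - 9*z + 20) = (z - 6)/(z - 5)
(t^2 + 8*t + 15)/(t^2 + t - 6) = (t + 5)/(t - 2)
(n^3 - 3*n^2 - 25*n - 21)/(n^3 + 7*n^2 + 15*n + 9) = (n - 7)/(n + 3)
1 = 1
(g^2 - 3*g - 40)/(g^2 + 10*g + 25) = (g - 8)/(g + 5)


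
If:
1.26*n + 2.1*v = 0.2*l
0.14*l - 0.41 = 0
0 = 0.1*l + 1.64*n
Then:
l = 2.93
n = -0.18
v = 0.39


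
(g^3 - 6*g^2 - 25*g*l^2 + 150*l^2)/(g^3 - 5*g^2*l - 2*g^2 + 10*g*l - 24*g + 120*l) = (g + 5*l)/(g + 4)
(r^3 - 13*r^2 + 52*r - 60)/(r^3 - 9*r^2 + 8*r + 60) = (r - 2)/(r + 2)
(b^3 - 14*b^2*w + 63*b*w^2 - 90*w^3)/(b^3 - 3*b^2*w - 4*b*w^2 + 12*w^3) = (-b^2 + 11*b*w - 30*w^2)/(-b^2 + 4*w^2)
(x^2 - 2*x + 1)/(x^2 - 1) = (x - 1)/(x + 1)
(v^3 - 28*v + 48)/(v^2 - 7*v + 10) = (v^2 + 2*v - 24)/(v - 5)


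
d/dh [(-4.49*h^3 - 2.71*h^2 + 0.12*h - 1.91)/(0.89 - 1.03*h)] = (9.2494*h^3 - 9.197*h^2 - 4.8238*h - 1.8605)/(1.0609*h^2 - 1.8334*h + 0.7921)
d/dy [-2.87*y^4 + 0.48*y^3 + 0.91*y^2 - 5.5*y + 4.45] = -11.48*y^3 + 1.44*y^2 + 1.82*y - 5.5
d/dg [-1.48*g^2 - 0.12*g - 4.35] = -2.96*g - 0.12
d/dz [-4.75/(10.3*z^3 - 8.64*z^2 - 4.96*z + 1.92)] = (146.775*z^2 - 82.08*z - 23.56)/(10.3*z^3 - 8.64*z^2 - 4.96*z + 1.92)^2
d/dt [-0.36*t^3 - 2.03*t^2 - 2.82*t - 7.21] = -1.08*t^2 - 4.06*t - 2.82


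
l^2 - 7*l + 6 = (l - 6)*(l - 1)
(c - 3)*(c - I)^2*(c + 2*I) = c^4 - 3*c^3 + 3*c^2 - 9*c - 2*I*c + 6*I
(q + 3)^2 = q^2 + 6*q + 9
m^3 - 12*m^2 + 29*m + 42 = (m - 7)*(m - 6)*(m + 1)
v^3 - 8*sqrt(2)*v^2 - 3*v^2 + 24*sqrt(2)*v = v*(v - 3)*(v - 8*sqrt(2))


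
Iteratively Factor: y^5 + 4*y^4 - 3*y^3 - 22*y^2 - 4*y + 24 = (y + 2)*(y^4 + 2*y^3 - 7*y^2 - 8*y + 12) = (y - 2)*(y + 2)*(y^3 + 4*y^2 + y - 6) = (y - 2)*(y + 2)^2*(y^2 + 2*y - 3) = (y - 2)*(y + 2)^2*(y + 3)*(y - 1)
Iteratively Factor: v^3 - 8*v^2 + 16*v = (v - 4)*(v^2 - 4*v) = v*(v - 4)*(v - 4)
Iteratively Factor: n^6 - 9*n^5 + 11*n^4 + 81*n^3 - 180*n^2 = (n + 3)*(n^5 - 12*n^4 + 47*n^3 - 60*n^2) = (n - 5)*(n + 3)*(n^4 - 7*n^3 + 12*n^2) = (n - 5)*(n - 3)*(n + 3)*(n^3 - 4*n^2) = (n - 5)*(n - 4)*(n - 3)*(n + 3)*(n^2) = n*(n - 5)*(n - 4)*(n - 3)*(n + 3)*(n)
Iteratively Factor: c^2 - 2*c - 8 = (c - 4)*(c + 2)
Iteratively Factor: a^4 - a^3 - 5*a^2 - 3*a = (a - 3)*(a^3 + 2*a^2 + a) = a*(a - 3)*(a^2 + 2*a + 1) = a*(a - 3)*(a + 1)*(a + 1)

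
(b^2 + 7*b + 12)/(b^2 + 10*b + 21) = (b + 4)/(b + 7)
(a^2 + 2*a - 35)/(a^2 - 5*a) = (a + 7)/a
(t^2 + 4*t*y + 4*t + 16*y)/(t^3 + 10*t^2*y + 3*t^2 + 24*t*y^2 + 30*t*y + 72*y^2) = (t + 4)/(t^2 + 6*t*y + 3*t + 18*y)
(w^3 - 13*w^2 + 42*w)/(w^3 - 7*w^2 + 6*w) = (w - 7)/(w - 1)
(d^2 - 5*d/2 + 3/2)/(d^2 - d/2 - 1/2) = (2*d - 3)/(2*d + 1)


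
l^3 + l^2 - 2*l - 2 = (l + 1)*(l - sqrt(2))*(l + sqrt(2))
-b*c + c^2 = c*(-b + c)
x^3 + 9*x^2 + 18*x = x*(x + 3)*(x + 6)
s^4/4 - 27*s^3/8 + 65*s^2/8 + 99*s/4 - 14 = (s/4 + 1/2)*(s - 8)*(s - 7)*(s - 1/2)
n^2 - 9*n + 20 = (n - 5)*(n - 4)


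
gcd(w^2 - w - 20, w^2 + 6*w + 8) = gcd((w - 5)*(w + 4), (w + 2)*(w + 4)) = w + 4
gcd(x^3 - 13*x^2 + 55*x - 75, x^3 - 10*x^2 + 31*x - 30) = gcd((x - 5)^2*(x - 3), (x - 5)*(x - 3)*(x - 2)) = x^2 - 8*x + 15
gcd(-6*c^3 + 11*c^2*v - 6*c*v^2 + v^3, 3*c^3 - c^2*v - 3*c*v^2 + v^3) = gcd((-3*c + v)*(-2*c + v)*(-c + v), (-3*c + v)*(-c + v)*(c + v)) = 3*c^2 - 4*c*v + v^2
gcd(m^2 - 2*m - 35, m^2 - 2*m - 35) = m^2 - 2*m - 35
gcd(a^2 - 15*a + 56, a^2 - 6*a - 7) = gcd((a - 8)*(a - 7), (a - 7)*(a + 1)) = a - 7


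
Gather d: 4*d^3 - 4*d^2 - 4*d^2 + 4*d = 4*d^3 - 8*d^2 + 4*d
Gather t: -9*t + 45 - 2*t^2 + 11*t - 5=-2*t^2 + 2*t + 40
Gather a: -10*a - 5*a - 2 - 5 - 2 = -15*a - 9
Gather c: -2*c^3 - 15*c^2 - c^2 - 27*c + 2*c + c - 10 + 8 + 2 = -2*c^3 - 16*c^2 - 24*c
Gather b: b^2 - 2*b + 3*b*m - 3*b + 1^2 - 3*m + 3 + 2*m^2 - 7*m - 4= b^2 + b*(3*m - 5) + 2*m^2 - 10*m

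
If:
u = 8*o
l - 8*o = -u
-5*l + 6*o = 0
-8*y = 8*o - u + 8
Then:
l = 0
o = 0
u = 0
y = -1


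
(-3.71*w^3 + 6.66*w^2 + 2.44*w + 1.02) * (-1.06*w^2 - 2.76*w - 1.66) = 3.9326*w^5 + 3.18*w^4 - 14.8094*w^3 - 18.8712*w^2 - 6.8656*w - 1.6932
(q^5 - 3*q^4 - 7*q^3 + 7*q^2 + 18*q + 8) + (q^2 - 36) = q^5 - 3*q^4 - 7*q^3 + 8*q^2 + 18*q - 28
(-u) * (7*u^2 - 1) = -7*u^3 + u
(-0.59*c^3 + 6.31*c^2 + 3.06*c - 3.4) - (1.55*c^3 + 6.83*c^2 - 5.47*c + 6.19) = -2.14*c^3 - 0.52*c^2 + 8.53*c - 9.59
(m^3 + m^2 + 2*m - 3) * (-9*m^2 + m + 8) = -9*m^5 - 8*m^4 - 9*m^3 + 37*m^2 + 13*m - 24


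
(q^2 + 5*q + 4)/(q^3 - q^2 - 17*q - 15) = (q + 4)/(q^2 - 2*q - 15)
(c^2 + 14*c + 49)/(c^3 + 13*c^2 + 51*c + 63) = (c + 7)/(c^2 + 6*c + 9)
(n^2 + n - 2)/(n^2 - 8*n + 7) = (n + 2)/(n - 7)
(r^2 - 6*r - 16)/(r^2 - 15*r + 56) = (r + 2)/(r - 7)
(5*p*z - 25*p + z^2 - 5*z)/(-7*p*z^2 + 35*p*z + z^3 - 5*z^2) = (5*p + z)/(z*(-7*p + z))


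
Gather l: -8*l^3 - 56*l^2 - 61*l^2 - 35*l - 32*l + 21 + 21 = -8*l^3 - 117*l^2 - 67*l + 42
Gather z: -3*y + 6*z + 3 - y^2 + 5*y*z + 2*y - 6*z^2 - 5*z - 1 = -y^2 - y - 6*z^2 + z*(5*y + 1) + 2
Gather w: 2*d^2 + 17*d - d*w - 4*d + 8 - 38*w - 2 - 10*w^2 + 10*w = 2*d^2 + 13*d - 10*w^2 + w*(-d - 28) + 6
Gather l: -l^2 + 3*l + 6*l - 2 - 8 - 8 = -l^2 + 9*l - 18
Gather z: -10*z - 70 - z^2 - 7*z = -z^2 - 17*z - 70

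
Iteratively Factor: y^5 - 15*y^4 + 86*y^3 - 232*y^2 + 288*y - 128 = (y - 4)*(y^4 - 11*y^3 + 42*y^2 - 64*y + 32) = (y - 4)*(y - 1)*(y^3 - 10*y^2 + 32*y - 32) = (y - 4)^2*(y - 1)*(y^2 - 6*y + 8) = (y - 4)^3*(y - 1)*(y - 2)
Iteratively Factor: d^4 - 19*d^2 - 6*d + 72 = (d + 3)*(d^3 - 3*d^2 - 10*d + 24) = (d + 3)^2*(d^2 - 6*d + 8) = (d - 4)*(d + 3)^2*(d - 2)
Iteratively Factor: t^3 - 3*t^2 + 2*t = (t - 1)*(t^2 - 2*t) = (t - 2)*(t - 1)*(t)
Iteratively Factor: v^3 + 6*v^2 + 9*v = (v)*(v^2 + 6*v + 9) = v*(v + 3)*(v + 3)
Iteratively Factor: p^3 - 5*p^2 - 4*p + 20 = (p + 2)*(p^2 - 7*p + 10) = (p - 2)*(p + 2)*(p - 5)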